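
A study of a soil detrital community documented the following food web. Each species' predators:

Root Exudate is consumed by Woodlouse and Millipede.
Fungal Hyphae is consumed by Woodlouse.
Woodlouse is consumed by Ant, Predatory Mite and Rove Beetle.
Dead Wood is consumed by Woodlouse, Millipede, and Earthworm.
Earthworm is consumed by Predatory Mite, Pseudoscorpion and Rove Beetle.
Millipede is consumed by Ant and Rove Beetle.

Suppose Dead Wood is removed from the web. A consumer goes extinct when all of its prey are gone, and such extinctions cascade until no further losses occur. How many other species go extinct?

2

Remove Dead Wood.
Round 1: Earthworm (all prey gone) → extinct.
Round 2: Pseudoscorpion (all prey gone) → extinct.
No further losses. Total secondary extinctions: 2.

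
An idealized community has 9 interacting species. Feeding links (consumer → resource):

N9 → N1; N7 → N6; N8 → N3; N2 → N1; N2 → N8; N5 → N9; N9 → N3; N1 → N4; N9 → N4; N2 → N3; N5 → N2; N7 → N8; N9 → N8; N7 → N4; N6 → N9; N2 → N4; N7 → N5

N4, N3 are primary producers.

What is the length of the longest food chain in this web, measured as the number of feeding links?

4 links

One longest chain: N3 → N8 → N9 → N5 → N7.
It has 5 species and 4 links.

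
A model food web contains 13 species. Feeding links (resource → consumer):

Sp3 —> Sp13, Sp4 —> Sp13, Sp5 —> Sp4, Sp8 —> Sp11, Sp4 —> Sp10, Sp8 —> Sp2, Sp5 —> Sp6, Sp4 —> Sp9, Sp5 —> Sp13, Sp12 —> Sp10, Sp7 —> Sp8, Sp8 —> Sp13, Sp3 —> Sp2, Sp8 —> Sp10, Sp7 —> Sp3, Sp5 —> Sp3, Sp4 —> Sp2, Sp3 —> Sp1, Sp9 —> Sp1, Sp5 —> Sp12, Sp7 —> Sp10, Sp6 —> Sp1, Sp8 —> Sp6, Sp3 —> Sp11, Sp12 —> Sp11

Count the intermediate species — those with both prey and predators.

6

Intermediate species (has both prey and predators): Sp8, Sp3, Sp4, Sp12, Sp6, Sp9.
Count: 6.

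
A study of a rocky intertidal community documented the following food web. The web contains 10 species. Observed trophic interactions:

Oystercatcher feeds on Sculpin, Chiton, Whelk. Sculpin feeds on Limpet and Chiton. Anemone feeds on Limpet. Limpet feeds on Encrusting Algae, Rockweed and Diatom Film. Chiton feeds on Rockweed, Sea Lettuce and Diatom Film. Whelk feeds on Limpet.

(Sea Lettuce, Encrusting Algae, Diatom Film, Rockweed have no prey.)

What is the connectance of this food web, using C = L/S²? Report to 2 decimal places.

The web has S = 10 species and L = 13 feeding links.
C = L / S² = 13 / 100 = 0.1300 ≈ 0.13.

C = 0.13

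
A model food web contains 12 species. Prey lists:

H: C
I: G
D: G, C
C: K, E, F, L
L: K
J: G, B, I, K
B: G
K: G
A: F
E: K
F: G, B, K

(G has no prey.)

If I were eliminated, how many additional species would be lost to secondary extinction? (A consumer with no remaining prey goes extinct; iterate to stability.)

Remove I.
Every predator of it retains at least one other prey: J still has G, B, K.
No consumer loses all prey, so no secondary extinctions occur.

0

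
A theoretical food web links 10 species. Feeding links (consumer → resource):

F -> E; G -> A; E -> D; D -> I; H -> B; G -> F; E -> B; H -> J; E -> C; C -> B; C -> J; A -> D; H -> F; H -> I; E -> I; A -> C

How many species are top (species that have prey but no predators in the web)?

Top species (has prey, but nothing eats it): H, G.
Count: 2.

2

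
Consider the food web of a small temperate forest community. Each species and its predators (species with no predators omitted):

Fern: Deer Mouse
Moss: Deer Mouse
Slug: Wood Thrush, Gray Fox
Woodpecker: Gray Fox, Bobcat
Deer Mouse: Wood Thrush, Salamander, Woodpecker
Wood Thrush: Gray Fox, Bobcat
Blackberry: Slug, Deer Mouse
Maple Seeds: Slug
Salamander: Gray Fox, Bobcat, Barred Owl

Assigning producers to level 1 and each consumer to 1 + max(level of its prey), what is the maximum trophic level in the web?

4

Producers (level 1): Moss, Blackberry, Fern, Maple Seeds.
Moss → Deer Mouse → Salamander → Barred Owl gives Barred Owl level 4.
No species has a prey at level 4, so no species reaches level 5.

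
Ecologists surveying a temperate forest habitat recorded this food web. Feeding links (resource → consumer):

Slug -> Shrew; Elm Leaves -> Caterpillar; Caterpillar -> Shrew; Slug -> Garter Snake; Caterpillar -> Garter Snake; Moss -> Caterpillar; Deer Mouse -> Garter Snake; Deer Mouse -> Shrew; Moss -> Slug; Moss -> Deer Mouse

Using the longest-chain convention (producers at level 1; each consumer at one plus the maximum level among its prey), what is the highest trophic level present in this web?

3

Producers (level 1): Moss, Elm Leaves.
Moss → Slug → Garter Snake gives Garter Snake level 3.
No species has a prey at level 3, so no species reaches level 4.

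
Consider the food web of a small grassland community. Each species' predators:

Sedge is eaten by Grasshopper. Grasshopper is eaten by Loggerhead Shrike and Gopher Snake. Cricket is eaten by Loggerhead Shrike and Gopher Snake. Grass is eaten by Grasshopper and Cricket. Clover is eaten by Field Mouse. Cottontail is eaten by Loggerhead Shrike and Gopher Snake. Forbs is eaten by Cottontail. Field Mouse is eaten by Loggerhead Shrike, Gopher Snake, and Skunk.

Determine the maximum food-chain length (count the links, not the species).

One longest chain: Clover → Field Mouse → Skunk.
It has 3 species and 2 links.

2 links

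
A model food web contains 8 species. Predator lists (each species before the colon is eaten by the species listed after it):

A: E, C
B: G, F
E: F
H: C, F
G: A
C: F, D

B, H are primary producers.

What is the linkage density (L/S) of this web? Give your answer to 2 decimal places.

L/S = 1.25

There are L = 10 links among S = 8 species.
L/S = 10/8 = 1.2500 ≈ 1.25.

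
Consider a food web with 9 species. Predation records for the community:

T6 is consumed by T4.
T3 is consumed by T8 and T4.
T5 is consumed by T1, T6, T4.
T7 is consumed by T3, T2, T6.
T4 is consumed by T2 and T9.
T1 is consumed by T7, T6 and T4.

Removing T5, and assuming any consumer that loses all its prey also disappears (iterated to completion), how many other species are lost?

8

Remove T5.
Round 1: T1 (all prey gone) → extinct.
Round 2: T7 (all prey gone) → extinct.
Round 3: T3 (all prey gone), T6 (all prey gone) → extinct.
Round 4: T4 (all prey gone), T8 (all prey gone) → extinct.
Round 5: T9 (all prey gone), T2 (all prey gone) → extinct.
No further losses. Total secondary extinctions: 8.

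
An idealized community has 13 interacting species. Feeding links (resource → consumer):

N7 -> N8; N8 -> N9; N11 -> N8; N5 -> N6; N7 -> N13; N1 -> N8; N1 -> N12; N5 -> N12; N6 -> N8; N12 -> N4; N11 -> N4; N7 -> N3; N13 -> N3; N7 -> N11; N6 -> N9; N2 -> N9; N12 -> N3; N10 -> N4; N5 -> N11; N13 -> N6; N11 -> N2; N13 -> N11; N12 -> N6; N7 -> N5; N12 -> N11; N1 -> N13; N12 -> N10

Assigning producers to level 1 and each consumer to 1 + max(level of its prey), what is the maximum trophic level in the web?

6

Producers (level 1): N1, N7.
N7 → N5 → N12 → N11 → N2 → N9 gives N9 level 6.
No species has a prey at level 6, so no species reaches level 7.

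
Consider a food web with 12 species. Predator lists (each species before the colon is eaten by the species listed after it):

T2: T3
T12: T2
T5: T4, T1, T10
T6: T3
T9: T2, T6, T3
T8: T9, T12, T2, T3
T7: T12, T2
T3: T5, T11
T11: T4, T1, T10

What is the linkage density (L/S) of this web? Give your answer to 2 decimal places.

There are L = 20 links among S = 12 species.
L/S = 20/12 = 1.6667 ≈ 1.67.

L/S = 1.67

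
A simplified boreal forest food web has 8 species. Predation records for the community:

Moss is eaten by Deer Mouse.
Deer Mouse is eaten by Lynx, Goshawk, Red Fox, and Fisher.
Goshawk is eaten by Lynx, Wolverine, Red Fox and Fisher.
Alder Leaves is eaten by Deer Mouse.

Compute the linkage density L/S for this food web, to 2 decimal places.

L/S = 1.25

There are L = 10 links among S = 8 species.
L/S = 10/8 = 1.2500 ≈ 1.25.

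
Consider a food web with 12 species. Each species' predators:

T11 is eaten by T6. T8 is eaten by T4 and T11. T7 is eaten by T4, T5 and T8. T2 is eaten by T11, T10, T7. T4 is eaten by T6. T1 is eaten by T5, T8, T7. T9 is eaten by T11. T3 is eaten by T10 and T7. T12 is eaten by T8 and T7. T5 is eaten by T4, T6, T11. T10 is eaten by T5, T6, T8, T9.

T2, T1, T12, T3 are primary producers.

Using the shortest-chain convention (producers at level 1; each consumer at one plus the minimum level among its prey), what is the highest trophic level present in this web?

Producers (level 1): T2, T1, T12, T3.
Following each consumer down to its lowest-level prey: T1 → T5 → T6 (levels 1 through 3).
All prey of T6 (T5 2, T11 2, T10 2, T4 3) are at level 2 or above, so T6 is at level 1 + 2 = 3.
Every consumer has at least one prey at level 2 or below, so none exceeds level 3.

3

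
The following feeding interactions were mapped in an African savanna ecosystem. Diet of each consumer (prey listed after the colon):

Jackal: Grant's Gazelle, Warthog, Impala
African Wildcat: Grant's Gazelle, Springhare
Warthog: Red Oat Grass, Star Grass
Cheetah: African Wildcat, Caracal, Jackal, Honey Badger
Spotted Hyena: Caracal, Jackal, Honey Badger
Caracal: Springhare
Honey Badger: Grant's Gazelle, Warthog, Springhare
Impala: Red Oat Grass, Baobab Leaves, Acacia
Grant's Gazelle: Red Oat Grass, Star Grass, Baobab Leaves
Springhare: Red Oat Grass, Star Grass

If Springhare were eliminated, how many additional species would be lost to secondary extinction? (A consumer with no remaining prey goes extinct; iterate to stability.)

1

Remove Springhare.
Round 1: Caracal (all prey gone) → extinct.
No further losses. Total secondary extinctions: 1.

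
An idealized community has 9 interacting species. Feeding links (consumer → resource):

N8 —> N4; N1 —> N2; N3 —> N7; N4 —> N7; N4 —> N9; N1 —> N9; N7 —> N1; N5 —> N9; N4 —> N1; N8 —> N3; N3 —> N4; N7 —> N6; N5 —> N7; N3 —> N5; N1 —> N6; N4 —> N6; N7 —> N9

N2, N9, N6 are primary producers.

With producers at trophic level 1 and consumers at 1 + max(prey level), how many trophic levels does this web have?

6

Producers (level 1): N2, N9, N6.
N2 → N1 → N7 → N4 → N3 → N8 gives N8 level 6.
No species has a prey at level 6, so no species reaches level 7.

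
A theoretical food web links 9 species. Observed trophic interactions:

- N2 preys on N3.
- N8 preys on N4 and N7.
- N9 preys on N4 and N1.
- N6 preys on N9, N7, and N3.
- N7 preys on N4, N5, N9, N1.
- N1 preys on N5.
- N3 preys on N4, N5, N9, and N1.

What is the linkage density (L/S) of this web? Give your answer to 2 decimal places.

There are L = 17 links among S = 9 species.
L/S = 17/9 = 1.8889 ≈ 1.89.

L/S = 1.89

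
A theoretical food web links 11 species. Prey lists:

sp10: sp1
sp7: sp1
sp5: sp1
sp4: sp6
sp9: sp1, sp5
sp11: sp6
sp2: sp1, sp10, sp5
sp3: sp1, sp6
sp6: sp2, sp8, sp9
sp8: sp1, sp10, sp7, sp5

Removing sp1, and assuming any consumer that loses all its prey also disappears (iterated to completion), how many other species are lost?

Remove sp1.
Round 1: sp10 (all prey gone), sp7 (all prey gone), sp5 (all prey gone) → extinct.
Round 2: sp2 (all prey gone), sp8 (all prey gone), sp9 (all prey gone) → extinct.
Round 3: sp6 (all prey gone) → extinct.
Round 4: sp11 (all prey gone), sp4 (all prey gone), sp3 (all prey gone) → extinct.
No further losses. Total secondary extinctions: 10.

10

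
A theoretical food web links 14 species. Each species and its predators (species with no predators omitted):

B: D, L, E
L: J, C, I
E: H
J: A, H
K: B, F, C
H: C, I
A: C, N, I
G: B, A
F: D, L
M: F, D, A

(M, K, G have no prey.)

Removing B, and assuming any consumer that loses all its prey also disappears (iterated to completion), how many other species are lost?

Remove B.
Round 1: E (all prey gone) → extinct.
No further losses. Total secondary extinctions: 1.

1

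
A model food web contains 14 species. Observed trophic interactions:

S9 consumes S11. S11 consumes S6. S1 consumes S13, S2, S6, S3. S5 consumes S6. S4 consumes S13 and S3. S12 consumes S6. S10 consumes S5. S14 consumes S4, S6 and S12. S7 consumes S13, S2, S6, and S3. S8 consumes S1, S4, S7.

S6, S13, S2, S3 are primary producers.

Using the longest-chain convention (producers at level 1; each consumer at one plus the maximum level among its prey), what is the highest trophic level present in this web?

3

Producers (level 1): S6, S13, S2, S3.
S13 → S4 → S14 gives S14 level 3.
No species has a prey at level 3, so no species reaches level 4.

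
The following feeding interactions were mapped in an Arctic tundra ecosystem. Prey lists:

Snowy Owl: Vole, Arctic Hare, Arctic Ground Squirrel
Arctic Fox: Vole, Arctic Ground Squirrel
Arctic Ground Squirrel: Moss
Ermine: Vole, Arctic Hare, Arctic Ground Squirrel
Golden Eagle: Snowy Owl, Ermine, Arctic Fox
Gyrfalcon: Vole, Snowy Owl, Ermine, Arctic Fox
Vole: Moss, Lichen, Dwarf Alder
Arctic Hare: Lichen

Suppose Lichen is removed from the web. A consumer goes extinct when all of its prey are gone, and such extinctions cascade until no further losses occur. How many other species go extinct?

Remove Lichen.
Round 1: Arctic Hare (all prey gone) → extinct.
No further losses. Total secondary extinctions: 1.

1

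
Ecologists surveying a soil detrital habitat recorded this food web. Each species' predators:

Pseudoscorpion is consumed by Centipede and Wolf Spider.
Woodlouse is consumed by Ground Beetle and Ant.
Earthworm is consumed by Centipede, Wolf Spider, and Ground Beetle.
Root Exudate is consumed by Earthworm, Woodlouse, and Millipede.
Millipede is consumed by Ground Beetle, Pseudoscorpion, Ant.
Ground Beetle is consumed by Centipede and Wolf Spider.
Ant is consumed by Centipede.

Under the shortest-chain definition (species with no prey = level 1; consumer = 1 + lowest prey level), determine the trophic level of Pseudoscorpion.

Trophic level 3

Root Exudate has no prey (basal) → level 1.
Millipede eats Root Exudate → level 2.
Pseudoscorpion eats Millipede → level 3.
No prey of Pseudoscorpion is below level 2, so 3 is the minimum.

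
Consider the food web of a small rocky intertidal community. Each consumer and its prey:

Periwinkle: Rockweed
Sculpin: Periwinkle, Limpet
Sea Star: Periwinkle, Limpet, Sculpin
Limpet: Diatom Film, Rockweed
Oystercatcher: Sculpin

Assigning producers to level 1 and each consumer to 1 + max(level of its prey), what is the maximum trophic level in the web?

Producers (level 1): Diatom Film, Rockweed.
Rockweed → Periwinkle → Sculpin → Sea Star gives Sea Star level 4.
No species has a prey at level 4, so no species reaches level 5.

4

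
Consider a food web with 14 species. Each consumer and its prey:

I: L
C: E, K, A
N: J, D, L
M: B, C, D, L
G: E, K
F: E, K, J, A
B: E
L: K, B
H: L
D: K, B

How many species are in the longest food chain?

4 species

One longest chain: E → B → L → I.
It has 4 species and 3 links.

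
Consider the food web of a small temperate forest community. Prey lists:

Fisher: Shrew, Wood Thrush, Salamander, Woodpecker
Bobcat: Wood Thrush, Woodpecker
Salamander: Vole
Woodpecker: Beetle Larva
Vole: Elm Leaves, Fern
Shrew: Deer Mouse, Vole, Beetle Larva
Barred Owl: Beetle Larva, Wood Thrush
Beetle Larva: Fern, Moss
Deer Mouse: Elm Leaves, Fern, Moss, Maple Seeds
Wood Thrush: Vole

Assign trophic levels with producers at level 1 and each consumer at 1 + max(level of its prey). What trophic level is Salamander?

Elm Leaves is a producer → level 1.
Vole eats Elm Leaves (level 1); other prey at levels: Fern 1 → level 2.
Salamander eats Vole → level 3.

Trophic level 3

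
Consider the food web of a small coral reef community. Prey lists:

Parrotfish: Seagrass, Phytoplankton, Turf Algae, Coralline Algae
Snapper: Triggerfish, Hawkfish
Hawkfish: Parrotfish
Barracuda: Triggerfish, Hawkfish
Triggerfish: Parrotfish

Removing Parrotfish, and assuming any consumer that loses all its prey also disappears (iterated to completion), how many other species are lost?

Remove Parrotfish.
Round 1: Triggerfish (all prey gone), Hawkfish (all prey gone) → extinct.
Round 2: Barracuda (all prey gone), Snapper (all prey gone) → extinct.
No further losses. Total secondary extinctions: 4.

4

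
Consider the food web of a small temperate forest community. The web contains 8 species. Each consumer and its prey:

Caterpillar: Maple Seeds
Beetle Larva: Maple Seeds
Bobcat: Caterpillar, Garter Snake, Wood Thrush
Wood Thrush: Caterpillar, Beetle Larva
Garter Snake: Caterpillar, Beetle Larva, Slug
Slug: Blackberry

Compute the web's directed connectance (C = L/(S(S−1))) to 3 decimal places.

C = 0.196

The web has S = 8 species and L = 11 feeding links.
C = L / (S(S−1)) = 11 / 56 = 0.1964 ≈ 0.196.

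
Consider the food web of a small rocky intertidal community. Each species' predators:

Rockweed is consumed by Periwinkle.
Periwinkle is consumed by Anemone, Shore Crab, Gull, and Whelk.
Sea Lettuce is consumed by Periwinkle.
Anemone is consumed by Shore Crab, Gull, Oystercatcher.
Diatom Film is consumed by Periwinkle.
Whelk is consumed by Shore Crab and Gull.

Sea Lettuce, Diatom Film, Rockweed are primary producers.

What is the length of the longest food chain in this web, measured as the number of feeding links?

One longest chain: Sea Lettuce → Periwinkle → Anemone → Oystercatcher.
It has 4 species and 3 links.

3 links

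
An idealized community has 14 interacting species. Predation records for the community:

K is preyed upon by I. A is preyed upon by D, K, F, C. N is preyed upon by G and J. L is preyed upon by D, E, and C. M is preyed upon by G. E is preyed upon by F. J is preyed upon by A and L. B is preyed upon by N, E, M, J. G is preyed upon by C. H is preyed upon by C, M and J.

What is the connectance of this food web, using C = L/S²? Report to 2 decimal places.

The web has S = 14 species and L = 22 feeding links.
C = L / S² = 22 / 196 = 0.1122 ≈ 0.11.

C = 0.11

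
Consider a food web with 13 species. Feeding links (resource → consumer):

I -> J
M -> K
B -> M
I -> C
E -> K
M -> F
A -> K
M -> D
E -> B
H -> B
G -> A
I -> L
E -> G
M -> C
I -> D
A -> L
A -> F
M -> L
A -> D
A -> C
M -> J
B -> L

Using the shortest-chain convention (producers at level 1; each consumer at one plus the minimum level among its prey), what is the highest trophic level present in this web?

4

Producers (level 1): I, E, H.
Following each consumer down to its lowest-level prey: E → B → M → F (levels 1 through 4).
All prey of F (M 3, A 3) are at level 3 or above, so F is at level 1 + 3 = 4.
Every consumer has at least one prey at level 3 or below, so none exceeds level 4.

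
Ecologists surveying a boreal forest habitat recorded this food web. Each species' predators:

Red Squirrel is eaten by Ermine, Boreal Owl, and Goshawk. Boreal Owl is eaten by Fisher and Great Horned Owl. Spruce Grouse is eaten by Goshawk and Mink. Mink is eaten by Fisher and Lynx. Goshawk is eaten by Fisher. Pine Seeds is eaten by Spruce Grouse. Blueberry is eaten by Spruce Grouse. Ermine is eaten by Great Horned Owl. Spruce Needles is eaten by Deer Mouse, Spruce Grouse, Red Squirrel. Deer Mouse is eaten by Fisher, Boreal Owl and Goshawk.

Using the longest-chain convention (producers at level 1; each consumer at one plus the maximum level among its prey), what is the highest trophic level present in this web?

4

Producers (level 1): Blueberry, Pine Seeds, Spruce Needles.
Blueberry → Spruce Grouse → Mink → Lynx gives Lynx level 4.
No species has a prey at level 4, so no species reaches level 5.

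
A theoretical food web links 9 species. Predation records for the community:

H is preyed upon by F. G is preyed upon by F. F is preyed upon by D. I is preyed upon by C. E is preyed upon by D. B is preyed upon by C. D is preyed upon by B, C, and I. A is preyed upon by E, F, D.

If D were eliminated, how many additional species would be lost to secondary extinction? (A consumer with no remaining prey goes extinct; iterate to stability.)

Remove D.
Round 1: B (all prey gone), I (all prey gone) → extinct.
Round 2: C (all prey gone) → extinct.
No further losses. Total secondary extinctions: 3.

3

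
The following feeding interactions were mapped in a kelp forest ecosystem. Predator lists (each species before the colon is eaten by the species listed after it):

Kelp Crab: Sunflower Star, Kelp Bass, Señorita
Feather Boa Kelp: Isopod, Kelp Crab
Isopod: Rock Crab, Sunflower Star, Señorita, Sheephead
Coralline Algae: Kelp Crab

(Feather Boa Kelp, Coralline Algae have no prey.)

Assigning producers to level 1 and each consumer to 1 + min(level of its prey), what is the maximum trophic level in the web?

3

Producers (level 1): Feather Boa Kelp, Coralline Algae.
Following each consumer down to its lowest-level prey: Feather Boa Kelp → Kelp Crab → Kelp Bass (levels 1 through 3).
All prey of Kelp Bass (Kelp Crab 2) are at level 2 or above, so Kelp Bass is at level 1 + 2 = 3.
Every consumer has at least one prey at level 2 or below, so none exceeds level 3.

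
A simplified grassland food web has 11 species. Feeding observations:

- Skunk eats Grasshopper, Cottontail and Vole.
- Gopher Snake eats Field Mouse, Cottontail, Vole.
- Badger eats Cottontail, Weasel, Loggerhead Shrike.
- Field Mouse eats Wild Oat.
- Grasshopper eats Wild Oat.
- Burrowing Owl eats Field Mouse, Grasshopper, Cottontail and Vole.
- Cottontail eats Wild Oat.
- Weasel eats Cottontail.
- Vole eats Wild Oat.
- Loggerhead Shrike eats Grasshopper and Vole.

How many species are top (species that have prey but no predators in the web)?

Top species (has prey, but nothing eats it): Burrowing Owl, Gopher Snake, Skunk, Badger.
Count: 4.

4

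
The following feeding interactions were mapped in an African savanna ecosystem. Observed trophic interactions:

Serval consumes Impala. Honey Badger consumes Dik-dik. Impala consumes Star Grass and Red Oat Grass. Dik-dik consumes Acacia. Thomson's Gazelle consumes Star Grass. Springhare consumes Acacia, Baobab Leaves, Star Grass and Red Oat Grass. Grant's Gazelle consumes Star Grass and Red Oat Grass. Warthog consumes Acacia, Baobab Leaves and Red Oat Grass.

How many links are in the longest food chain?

2 links

One longest chain: Acacia → Dik-dik → Honey Badger.
It has 3 species and 2 links.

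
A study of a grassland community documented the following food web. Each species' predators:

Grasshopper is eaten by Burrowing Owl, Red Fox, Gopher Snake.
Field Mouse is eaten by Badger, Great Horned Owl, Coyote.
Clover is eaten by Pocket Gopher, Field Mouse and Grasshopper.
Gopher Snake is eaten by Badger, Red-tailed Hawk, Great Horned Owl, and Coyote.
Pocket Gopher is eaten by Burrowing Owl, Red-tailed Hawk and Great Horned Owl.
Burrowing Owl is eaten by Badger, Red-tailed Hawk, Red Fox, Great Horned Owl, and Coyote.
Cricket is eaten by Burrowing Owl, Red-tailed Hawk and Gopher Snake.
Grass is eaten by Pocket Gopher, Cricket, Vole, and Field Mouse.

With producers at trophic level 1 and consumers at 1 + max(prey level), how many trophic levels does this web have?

Producers (level 1): Clover, Grass.
Clover → Grasshopper → Burrowing Owl → Red Fox gives Red Fox level 4.
No species has a prey at level 4, so no species reaches level 5.

4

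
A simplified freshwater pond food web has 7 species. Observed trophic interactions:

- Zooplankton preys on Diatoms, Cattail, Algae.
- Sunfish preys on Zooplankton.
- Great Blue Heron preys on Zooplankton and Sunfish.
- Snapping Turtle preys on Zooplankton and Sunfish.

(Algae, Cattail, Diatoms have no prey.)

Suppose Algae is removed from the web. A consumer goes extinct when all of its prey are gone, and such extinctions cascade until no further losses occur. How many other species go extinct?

Remove Algae.
Every predator of it retains at least one other prey: Zooplankton still has Cattail, Diatoms.
No consumer loses all prey, so no secondary extinctions occur.

0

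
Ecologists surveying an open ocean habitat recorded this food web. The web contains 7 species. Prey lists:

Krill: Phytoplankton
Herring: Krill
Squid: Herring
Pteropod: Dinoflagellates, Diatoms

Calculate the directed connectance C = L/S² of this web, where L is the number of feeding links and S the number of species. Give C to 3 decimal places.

C = 0.102

The web has S = 7 species and L = 5 feeding links.
C = L / S² = 5 / 49 = 0.1020 ≈ 0.102.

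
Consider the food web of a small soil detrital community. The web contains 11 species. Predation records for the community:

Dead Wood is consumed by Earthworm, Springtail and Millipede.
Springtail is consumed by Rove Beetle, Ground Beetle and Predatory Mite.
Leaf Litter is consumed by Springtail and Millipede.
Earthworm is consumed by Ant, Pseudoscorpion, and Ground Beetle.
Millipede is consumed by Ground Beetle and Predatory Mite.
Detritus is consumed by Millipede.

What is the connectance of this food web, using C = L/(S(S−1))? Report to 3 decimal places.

C = 0.127

The web has S = 11 species and L = 14 feeding links.
C = L / (S(S−1)) = 14 / 110 = 0.1273 ≈ 0.127.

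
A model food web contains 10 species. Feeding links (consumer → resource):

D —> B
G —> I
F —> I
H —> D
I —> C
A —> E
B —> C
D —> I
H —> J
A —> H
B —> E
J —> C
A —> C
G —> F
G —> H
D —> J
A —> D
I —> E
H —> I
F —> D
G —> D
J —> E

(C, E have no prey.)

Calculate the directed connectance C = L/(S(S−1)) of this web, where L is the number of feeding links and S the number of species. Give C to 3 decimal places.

The web has S = 10 species and L = 22 feeding links.
C = L / (S(S−1)) = 22 / 90 = 0.2444 ≈ 0.244.

C = 0.244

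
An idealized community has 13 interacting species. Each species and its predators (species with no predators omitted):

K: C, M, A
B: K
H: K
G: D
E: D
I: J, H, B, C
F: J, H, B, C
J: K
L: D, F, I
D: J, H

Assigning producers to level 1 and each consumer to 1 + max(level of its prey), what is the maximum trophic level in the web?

Producers (level 1): G, E, L.
L → F → B → K → C gives C level 5.
No species has a prey at level 5, so no species reaches level 6.

5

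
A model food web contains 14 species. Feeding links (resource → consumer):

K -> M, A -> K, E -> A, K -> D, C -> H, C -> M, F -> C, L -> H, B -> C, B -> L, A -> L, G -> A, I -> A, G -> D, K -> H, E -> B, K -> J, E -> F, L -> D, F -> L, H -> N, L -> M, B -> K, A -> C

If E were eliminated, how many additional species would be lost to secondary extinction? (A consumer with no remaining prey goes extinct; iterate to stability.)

Remove E.
Round 1: B (all prey gone), F (all prey gone) → extinct.
No further losses. Total secondary extinctions: 2.

2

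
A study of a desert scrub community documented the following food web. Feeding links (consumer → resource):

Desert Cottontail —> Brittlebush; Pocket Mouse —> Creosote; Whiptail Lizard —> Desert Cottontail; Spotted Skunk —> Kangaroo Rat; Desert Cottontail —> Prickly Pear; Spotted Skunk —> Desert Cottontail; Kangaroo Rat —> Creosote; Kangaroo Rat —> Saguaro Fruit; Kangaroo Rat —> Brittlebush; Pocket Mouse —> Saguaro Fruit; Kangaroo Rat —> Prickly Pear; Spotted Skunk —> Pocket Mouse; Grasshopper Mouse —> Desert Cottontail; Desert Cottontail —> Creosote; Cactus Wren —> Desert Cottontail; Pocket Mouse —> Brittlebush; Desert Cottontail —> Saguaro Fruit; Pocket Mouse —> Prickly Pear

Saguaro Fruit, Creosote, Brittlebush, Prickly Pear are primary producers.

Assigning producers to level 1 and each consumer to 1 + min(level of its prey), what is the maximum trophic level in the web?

3

Producers (level 1): Saguaro Fruit, Creosote, Brittlebush, Prickly Pear.
Following each consumer down to its lowest-level prey: Saguaro Fruit → Desert Cottontail → Whiptail Lizard (levels 1 through 3).
All prey of Whiptail Lizard (Desert Cottontail 2) are at level 2 or above, so Whiptail Lizard is at level 1 + 2 = 3.
Every consumer has at least one prey at level 2 or below, so none exceeds level 3.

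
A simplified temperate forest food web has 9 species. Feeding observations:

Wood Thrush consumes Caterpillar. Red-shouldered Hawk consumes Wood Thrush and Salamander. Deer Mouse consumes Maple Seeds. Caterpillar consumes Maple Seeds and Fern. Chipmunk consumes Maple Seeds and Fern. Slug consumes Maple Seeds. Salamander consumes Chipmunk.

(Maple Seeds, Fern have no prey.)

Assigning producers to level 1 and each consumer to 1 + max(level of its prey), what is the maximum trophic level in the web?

Producers (level 1): Maple Seeds, Fern.
Maple Seeds → Caterpillar → Wood Thrush → Red-shouldered Hawk gives Red-shouldered Hawk level 4.
No species has a prey at level 4, so no species reaches level 5.

4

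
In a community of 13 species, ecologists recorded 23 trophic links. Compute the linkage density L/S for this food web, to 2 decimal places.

L/S = 1.77

There are L = 23 links among S = 13 species.
L/S = 23/13 = 1.7692 ≈ 1.77.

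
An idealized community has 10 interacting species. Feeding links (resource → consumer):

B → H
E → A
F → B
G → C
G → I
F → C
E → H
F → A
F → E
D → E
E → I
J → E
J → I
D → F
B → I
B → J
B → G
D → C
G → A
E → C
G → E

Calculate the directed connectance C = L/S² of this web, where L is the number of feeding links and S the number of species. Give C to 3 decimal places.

C = 0.210

The web has S = 10 species and L = 21 feeding links.
C = L / S² = 21 / 100 = 0.2100 ≈ 0.210.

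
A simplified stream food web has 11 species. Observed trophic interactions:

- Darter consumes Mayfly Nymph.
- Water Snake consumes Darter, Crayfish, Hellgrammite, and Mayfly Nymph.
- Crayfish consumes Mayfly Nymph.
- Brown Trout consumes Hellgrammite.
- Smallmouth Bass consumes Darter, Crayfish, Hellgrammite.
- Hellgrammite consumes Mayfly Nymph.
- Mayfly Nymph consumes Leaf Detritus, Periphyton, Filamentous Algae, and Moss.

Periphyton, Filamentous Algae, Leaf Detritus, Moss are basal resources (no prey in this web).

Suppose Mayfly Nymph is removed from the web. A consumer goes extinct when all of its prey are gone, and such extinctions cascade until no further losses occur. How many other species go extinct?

6

Remove Mayfly Nymph.
Round 1: Darter (all prey gone), Crayfish (all prey gone), Hellgrammite (all prey gone) → extinct.
Round 2: Water Snake (all prey gone), Smallmouth Bass (all prey gone), Brown Trout (all prey gone) → extinct.
No further losses. Total secondary extinctions: 6.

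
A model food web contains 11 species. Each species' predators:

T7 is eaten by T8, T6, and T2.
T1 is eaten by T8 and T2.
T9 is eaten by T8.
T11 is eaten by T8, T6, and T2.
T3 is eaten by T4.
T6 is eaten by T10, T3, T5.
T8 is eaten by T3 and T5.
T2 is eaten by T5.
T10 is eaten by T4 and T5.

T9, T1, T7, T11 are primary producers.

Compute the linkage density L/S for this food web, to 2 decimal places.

There are L = 18 links among S = 11 species.
L/S = 18/11 = 1.6364 ≈ 1.64.

L/S = 1.64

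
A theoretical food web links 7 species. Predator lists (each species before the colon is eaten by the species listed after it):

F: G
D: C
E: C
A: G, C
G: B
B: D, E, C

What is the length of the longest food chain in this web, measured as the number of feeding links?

One longest chain: F → G → B → D → C.
It has 5 species and 4 links.

4 links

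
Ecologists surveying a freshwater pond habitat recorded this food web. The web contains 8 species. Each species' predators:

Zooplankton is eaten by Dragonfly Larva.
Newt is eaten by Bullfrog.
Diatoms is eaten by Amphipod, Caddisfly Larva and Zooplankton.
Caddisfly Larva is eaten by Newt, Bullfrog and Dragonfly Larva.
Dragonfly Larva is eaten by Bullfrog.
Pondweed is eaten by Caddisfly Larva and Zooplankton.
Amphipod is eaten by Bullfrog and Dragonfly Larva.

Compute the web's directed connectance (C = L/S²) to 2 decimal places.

C = 0.20

The web has S = 8 species and L = 13 feeding links.
C = L / S² = 13 / 64 = 0.2031 ≈ 0.20.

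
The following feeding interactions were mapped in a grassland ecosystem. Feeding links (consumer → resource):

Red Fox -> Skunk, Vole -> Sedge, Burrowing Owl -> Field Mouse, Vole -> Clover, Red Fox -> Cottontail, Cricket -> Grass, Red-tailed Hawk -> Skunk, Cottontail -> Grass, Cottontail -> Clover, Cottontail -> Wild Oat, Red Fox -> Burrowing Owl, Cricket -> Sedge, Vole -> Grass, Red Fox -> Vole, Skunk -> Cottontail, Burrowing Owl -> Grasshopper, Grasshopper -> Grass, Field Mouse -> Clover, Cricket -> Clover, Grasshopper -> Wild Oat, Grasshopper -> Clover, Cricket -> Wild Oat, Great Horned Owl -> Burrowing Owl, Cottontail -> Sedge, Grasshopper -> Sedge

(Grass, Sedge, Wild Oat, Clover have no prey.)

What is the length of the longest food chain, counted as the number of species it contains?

One longest chain: Grass → Cottontail → Skunk → Red Fox.
It has 4 species and 3 links.

4 species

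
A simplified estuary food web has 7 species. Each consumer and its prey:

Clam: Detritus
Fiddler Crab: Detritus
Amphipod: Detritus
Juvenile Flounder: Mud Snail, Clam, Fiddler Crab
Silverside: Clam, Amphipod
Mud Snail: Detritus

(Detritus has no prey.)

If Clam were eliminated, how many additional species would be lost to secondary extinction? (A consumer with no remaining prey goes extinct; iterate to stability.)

Remove Clam.
Every predator of it retains at least one other prey: Silverside still has Amphipod; Juvenile Flounder still has Mud Snail, Fiddler Crab.
No consumer loses all prey, so no secondary extinctions occur.

0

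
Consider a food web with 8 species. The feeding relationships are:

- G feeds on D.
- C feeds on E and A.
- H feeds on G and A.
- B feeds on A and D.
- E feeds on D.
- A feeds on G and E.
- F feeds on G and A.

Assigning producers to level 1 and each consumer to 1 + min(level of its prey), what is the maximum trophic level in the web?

Producers (level 1): D.
Following each consumer down to its lowest-level prey: D → G → F (levels 1 through 3).
All prey of F (G 2, A 3) are at level 2 or above, so F is at level 1 + 2 = 3.
Every consumer has at least one prey at level 2 or below, so none exceeds level 3.

3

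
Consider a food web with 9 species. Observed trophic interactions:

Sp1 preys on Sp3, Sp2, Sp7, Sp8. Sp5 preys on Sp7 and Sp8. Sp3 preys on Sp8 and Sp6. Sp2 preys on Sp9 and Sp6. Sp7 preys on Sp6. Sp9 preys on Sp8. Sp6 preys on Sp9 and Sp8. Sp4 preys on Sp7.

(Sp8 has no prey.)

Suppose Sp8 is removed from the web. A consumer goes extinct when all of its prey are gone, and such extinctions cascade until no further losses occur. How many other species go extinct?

Remove Sp8.
Round 1: Sp9 (all prey gone) → extinct.
Round 2: Sp6 (all prey gone) → extinct.
Round 3: Sp3 (all prey gone), Sp7 (all prey gone), Sp2 (all prey gone) → extinct.
Round 4: Sp4 (all prey gone), Sp5 (all prey gone), Sp1 (all prey gone) → extinct.
No further losses. Total secondary extinctions: 8.

8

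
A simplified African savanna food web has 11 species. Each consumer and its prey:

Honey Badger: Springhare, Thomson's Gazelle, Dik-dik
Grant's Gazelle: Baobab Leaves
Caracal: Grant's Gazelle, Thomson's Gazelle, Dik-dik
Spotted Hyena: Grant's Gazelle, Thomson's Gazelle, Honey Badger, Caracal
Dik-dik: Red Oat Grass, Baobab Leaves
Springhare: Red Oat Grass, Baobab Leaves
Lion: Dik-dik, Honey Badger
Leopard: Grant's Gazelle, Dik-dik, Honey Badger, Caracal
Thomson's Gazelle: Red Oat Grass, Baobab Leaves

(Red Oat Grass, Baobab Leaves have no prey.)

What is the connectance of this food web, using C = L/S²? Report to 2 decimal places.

C = 0.19

The web has S = 11 species and L = 23 feeding links.
C = L / S² = 23 / 121 = 0.1901 ≈ 0.19.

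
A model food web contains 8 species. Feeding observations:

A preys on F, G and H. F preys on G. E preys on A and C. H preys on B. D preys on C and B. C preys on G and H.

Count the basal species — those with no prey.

2

Basal species (no prey listed): B, G.
Count: 2.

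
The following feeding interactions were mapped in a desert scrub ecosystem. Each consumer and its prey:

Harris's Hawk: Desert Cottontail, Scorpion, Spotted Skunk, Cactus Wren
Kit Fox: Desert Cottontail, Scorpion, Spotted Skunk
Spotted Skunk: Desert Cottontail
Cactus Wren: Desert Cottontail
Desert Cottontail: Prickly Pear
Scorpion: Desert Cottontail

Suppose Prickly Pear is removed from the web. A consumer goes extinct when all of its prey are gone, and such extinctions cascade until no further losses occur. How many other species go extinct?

6

Remove Prickly Pear.
Round 1: Desert Cottontail (all prey gone) → extinct.
Round 2: Scorpion (all prey gone), Spotted Skunk (all prey gone), Cactus Wren (all prey gone) → extinct.
Round 3: Kit Fox (all prey gone), Harris's Hawk (all prey gone) → extinct.
No further losses. Total secondary extinctions: 6.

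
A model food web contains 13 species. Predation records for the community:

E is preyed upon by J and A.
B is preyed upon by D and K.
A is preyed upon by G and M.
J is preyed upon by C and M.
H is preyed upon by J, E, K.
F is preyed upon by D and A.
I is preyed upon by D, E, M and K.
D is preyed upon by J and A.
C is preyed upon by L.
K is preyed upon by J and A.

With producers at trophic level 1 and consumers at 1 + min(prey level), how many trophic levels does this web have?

Producers (level 1): B, I, H, F.
Following each consumer down to its lowest-level prey: H → J → C → L (levels 1 through 4).
All prey of L (C 3) are at level 3 or above, so L is at level 1 + 3 = 4.
Every consumer has at least one prey at level 3 or below, so none exceeds level 4.

4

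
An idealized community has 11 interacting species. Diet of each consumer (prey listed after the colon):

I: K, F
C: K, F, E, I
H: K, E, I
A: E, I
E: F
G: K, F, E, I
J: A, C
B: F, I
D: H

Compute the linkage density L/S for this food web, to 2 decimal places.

There are L = 21 links among S = 11 species.
L/S = 21/11 = 1.9091 ≈ 1.91.

L/S = 1.91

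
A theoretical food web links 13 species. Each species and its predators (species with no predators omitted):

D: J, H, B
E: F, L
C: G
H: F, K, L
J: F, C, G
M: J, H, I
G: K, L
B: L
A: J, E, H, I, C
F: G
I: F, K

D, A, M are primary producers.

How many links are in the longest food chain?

4 links

One longest chain: D → J → F → G → K.
It has 5 species and 4 links.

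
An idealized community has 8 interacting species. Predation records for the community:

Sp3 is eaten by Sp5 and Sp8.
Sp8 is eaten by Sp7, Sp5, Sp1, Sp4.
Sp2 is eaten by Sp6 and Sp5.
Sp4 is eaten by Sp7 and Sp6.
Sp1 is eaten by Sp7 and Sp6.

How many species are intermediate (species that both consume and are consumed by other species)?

3

Intermediate species (has both prey and predators): Sp8, Sp4, Sp1.
Count: 3.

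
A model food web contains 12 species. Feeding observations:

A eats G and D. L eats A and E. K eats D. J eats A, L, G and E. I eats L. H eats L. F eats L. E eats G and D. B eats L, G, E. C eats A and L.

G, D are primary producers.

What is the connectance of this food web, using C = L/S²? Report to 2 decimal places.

The web has S = 12 species and L = 19 feeding links.
C = L / S² = 19 / 144 = 0.1319 ≈ 0.13.

C = 0.13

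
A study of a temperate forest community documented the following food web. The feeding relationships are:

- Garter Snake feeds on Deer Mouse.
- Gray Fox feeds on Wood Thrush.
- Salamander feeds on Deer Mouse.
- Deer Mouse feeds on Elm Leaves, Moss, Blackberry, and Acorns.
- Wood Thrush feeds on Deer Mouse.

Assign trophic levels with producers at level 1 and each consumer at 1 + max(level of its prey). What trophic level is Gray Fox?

Trophic level 4

Acorns is a producer → level 1.
Deer Mouse eats Acorns (level 1); other prey at levels: Elm Leaves 1, Moss 1, Blackberry 1 → level 2.
Wood Thrush eats Deer Mouse → level 3.
Gray Fox eats Wood Thrush → level 4.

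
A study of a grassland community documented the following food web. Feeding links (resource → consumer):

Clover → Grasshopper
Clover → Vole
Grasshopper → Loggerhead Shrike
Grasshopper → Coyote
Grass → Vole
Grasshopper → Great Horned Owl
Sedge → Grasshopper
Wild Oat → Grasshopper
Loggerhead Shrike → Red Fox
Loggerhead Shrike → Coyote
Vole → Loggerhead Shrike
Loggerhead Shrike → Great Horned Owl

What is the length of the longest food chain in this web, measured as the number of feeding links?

3 links

One longest chain: Sedge → Grasshopper → Loggerhead Shrike → Red Fox.
It has 4 species and 3 links.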